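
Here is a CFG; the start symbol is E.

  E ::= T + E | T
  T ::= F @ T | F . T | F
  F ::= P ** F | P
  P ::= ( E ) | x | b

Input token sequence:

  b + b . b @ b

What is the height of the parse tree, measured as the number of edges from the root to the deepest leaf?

[E [T [F [P b]]] + [E [T [F [P b]] . [T [F [P b]] @ [T [F [P b]]]]]]]

7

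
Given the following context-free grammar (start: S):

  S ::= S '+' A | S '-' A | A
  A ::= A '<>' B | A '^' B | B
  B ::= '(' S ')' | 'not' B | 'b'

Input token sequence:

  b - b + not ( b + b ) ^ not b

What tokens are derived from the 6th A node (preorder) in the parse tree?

[S [S [S [A [B b]]] - [A [B b]]] + [A [A [B not [B ( [S [S [A [B b]]] + [A [B b]]] )]]] ^ [B not [B b]]]]

b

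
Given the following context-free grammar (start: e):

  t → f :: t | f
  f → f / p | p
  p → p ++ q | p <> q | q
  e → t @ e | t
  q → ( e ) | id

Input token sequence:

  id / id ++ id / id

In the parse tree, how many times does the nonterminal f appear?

[e [t [f [f [f [p [q id]]] / [p [p [q id]] ++ [q id]]] / [p [q id]]]]]

3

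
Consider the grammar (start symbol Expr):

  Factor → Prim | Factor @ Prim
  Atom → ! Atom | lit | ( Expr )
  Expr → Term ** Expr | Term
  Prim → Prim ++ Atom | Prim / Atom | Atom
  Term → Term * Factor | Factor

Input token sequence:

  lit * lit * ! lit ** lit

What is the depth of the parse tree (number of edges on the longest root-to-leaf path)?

[Expr [Term [Term [Term [Factor [Prim [Atom lit]]]] * [Factor [Prim [Atom lit]]]] * [Factor [Prim [Atom ! [Atom lit]]]]] ** [Expr [Term [Factor [Prim [Atom lit]]]]]]

7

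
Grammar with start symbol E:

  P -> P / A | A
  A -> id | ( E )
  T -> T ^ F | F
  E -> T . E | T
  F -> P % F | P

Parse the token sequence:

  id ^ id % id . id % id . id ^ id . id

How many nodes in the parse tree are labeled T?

6

[E [T [T [F [P [A id]]]] ^ [F [P [A id]] % [F [P [A id]]]]] . [E [T [F [P [A id]] % [F [P [A id]]]]] . [E [T [T [F [P [A id]]]] ^ [F [P [A id]]]] . [E [T [F [P [A id]]]]]]]]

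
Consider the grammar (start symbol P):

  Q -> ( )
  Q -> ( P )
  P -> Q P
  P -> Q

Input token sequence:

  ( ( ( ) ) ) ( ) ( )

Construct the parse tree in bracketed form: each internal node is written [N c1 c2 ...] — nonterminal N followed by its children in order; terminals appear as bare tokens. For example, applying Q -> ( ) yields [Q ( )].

[P [Q ( [P [Q ( [P [Q ( )]] )]] )] [P [Q ( )] [P [Q ( )]]]]

P
Q P
( P ) P
( Q ) P
( ( P ) ) P
( ( Q ) ) P
( ( ( ) ) ) P
( ( ( ) ) ) Q P
( ( ( ) ) ) ( ) P
( ( ( ) ) ) ( ) Q
( ( ( ) ) ) ( ) ( )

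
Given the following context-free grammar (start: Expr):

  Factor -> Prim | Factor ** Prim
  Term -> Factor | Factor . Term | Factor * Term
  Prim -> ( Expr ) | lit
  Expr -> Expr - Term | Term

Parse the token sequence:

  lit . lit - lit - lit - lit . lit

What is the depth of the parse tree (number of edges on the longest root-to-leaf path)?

8

[Expr [Expr [Expr [Expr [Term [Factor [Prim lit]] . [Term [Factor [Prim lit]]]]] - [Term [Factor [Prim lit]]]] - [Term [Factor [Prim lit]]]] - [Term [Factor [Prim lit]] . [Term [Factor [Prim lit]]]]]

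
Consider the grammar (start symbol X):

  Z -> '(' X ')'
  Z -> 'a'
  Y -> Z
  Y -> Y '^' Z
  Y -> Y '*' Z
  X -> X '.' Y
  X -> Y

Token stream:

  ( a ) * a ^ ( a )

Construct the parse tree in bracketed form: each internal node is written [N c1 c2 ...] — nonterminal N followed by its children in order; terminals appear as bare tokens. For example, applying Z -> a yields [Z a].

X
Y
Y ^ Z
Y * Z ^ Z
Z * Z ^ Z
( X ) * Z ^ Z
( Y ) * Z ^ Z
( Z ) * Z ^ Z
( a ) * Z ^ Z
( a ) * a ^ Z
( a ) * a ^ ( X )
( a ) * a ^ ( Y )
( a ) * a ^ ( Z )
( a ) * a ^ ( a )

[X [Y [Y [Y [Z ( [X [Y [Z a]]] )]] * [Z a]] ^ [Z ( [X [Y [Z a]]] )]]]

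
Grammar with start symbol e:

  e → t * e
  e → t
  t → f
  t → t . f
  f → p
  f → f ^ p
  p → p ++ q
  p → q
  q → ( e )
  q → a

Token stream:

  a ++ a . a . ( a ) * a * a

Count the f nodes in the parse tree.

6

[e [t [t [t [f [p [p [q a]] ++ [q a]]]] . [f [p [q a]]]] . [f [p [q ( [e [t [f [p [q a]]]]] )]]]] * [e [t [f [p [q a]]]] * [e [t [f [p [q a]]]]]]]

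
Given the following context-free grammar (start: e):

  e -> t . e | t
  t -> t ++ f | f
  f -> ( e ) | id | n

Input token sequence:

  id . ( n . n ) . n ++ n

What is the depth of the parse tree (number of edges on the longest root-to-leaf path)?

8

[e [t [f id]] . [e [t [f ( [e [t [f n]] . [e [t [f n]]]] )]] . [e [t [t [f n]] ++ [f n]]]]]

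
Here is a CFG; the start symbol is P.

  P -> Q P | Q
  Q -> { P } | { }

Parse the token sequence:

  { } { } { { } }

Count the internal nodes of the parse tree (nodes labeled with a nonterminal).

8

[P [Q { }] [P [Q { }] [P [Q { [P [Q { }]] }]]]]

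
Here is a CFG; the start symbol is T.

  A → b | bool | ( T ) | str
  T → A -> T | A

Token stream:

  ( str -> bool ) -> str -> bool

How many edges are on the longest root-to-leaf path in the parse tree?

5

[T [A ( [T [A str] -> [T [A bool]]] )] -> [T [A str] -> [T [A bool]]]]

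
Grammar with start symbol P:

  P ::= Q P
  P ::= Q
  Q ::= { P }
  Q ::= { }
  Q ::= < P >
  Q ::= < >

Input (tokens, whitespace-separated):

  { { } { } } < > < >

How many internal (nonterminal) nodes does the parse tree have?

10

[P [Q { [P [Q { }] [P [Q { }]]] }] [P [Q < >] [P [Q < >]]]]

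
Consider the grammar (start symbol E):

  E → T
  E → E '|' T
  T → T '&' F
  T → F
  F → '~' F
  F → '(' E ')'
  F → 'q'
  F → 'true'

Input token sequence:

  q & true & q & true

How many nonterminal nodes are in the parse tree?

9

[E [T [T [T [T [F q]] & [F true]] & [F q]] & [F true]]]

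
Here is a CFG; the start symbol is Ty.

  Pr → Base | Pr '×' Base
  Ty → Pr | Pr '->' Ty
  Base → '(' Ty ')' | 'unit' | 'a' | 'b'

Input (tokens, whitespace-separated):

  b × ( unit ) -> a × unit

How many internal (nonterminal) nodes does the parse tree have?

[Ty [Pr [Pr [Base b]] × [Base ( [Ty [Pr [Base unit]]] )]] -> [Ty [Pr [Pr [Base a]] × [Base unit]]]]

13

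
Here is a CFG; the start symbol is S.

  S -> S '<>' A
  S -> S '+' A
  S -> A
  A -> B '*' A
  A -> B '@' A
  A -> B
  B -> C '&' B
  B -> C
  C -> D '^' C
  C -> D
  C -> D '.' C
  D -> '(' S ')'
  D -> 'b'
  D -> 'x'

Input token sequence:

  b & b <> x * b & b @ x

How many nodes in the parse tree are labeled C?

6

[S [S [A [B [C [D b]] & [B [C [D b]]]]]] <> [A [B [C [D x]]] * [A [B [C [D b]] & [B [C [D b]]]] @ [A [B [C [D x]]]]]]]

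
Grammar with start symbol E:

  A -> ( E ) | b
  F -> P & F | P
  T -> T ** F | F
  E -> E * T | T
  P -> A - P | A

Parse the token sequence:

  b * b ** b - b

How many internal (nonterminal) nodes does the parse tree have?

16

[E [E [T [F [P [A b]]]]] * [T [T [F [P [A b]]]] ** [F [P [A b] - [P [A b]]]]]]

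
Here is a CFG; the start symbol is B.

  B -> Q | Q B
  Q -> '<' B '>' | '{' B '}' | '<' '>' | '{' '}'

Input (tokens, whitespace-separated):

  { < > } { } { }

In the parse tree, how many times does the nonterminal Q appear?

4

[B [Q { [B [Q < >]] }] [B [Q { }] [B [Q { }]]]]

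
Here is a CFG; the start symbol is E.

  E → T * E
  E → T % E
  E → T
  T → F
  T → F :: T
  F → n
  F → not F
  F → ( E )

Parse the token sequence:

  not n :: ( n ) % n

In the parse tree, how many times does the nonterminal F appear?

[E [T [F not [F n]] :: [T [F ( [E [T [F n]]] )]]] % [E [T [F n]]]]

5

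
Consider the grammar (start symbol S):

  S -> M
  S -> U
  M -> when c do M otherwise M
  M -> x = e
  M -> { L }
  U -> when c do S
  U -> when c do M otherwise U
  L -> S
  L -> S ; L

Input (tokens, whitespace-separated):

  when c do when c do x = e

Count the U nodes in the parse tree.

2

[S [U when c do [S [U when c do [S [M x = e]]]]]]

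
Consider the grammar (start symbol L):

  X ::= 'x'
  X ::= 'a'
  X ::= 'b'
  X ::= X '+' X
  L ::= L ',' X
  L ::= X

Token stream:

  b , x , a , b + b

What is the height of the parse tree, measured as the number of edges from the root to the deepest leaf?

5

[L [L [L [L [X b]] , [X x]] , [X a]] , [X [X b] + [X b]]]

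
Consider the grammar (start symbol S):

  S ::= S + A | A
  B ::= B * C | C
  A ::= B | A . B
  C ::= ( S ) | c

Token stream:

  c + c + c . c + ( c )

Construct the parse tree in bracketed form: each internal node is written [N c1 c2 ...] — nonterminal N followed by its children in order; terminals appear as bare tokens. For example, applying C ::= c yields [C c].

S
S + A
S + A + A
S + A + A + A
A + A + A + A
B + A + A + A
C + A + A + A
c + A + A + A
c + B + A + A
c + C + A + A
c + c + A + A
c + c + A . B + A
c + c + B . B + A
c + c + C . B + A
c + c + c . B + A
c + c + c . C + A
c + c + c . c + A
c + c + c . c + B
c + c + c . c + C
c + c + c . c + ( S )
c + c + c . c + ( A )
c + c + c . c + ( B )
c + c + c . c + ( C )
c + c + c . c + ( c )

[S [S [S [S [A [B [C c]]]] + [A [B [C c]]]] + [A [A [B [C c]]] . [B [C c]]]] + [A [B [C ( [S [A [B [C c]]]] )]]]]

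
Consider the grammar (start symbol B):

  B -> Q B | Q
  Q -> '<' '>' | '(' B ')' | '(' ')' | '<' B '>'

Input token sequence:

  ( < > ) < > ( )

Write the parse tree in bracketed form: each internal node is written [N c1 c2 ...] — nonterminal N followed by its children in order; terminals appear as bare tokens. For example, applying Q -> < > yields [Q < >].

B
Q B
( B ) B
( Q ) B
( < > ) B
( < > ) Q B
( < > ) < > B
( < > ) < > Q
( < > ) < > ( )

[B [Q ( [B [Q < >]] )] [B [Q < >] [B [Q ( )]]]]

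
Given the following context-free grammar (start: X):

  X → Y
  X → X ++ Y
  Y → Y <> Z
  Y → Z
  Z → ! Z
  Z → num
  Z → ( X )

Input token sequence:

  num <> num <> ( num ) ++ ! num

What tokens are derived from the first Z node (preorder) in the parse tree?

num

[X [X [Y [Y [Y [Z num]] <> [Z num]] <> [Z ( [X [Y [Z num]]] )]]] ++ [Y [Z ! [Z num]]]]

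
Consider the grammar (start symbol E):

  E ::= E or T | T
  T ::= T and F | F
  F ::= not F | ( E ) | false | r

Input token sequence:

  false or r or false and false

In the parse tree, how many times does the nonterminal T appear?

4

[E [E [E [T [F false]]] or [T [F r]]] or [T [T [F false]] and [F false]]]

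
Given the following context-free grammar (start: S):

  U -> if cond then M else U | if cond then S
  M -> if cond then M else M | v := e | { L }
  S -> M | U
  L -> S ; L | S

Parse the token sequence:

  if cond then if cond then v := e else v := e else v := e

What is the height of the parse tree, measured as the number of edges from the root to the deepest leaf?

4

[S [M if cond then [M if cond then [M v := e] else [M v := e]] else [M v := e]]]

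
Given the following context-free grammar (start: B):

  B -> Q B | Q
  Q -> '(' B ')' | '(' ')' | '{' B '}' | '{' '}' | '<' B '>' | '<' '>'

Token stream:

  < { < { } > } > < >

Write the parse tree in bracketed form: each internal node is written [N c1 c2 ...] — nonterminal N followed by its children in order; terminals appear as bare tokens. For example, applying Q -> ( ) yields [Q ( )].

[B [Q < [B [Q { [B [Q < [B [Q { }]] >]] }]] >] [B [Q < >]]]

B
Q B
< B > B
< Q > B
< { B } > B
< { Q } > B
< { < B > } > B
< { < Q > } > B
< { < { } > } > B
< { < { } > } > Q
< { < { } > } > < >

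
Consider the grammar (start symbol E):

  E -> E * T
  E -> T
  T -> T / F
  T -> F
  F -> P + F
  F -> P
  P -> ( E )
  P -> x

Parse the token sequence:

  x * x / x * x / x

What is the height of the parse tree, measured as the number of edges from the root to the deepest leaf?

[E [E [E [T [F [P x]]]] * [T [T [F [P x]]] / [F [P x]]]] * [T [T [F [P x]]] / [F [P x]]]]

6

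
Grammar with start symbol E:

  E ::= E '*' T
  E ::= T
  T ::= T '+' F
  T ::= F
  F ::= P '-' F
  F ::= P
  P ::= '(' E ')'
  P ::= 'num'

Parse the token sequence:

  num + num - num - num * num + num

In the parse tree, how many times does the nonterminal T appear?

[E [E [T [T [F [P num]]] + [F [P num] - [F [P num] - [F [P num]]]]]] * [T [T [F [P num]]] + [F [P num]]]]

4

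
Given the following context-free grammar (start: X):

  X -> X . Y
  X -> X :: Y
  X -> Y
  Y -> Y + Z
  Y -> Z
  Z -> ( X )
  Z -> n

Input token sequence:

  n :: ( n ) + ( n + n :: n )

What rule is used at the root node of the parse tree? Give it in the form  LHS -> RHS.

[X [X [Y [Z n]]] :: [Y [Y [Z ( [X [Y [Z n]]] )]] + [Z ( [X [X [Y [Y [Z n]] + [Z n]]] :: [Y [Z n]]] )]]]

X -> X :: Y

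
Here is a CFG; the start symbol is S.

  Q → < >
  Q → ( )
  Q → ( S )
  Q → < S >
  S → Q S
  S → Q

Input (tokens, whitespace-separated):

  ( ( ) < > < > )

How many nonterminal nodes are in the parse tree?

8

[S [Q ( [S [Q ( )] [S [Q < >] [S [Q < >]]]] )]]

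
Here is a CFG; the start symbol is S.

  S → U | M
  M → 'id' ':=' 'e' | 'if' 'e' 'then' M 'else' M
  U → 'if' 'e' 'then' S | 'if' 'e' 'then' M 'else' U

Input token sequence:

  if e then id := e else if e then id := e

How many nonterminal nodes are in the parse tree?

[S [U if e then [M id := e] else [U if e then [S [M id := e]]]]]

6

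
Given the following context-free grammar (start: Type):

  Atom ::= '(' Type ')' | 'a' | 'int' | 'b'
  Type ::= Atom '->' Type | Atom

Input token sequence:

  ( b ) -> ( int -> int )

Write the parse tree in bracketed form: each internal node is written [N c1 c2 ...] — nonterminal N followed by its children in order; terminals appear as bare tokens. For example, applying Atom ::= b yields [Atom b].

[Type [Atom ( [Type [Atom b]] )] -> [Type [Atom ( [Type [Atom int] -> [Type [Atom int]]] )]]]

Type
Atom -> Type
( Type ) -> Type
( Atom ) -> Type
( b ) -> Type
( b ) -> Atom
( b ) -> ( Type )
( b ) -> ( Atom -> Type )
( b ) -> ( int -> Type )
( b ) -> ( int -> Atom )
( b ) -> ( int -> int )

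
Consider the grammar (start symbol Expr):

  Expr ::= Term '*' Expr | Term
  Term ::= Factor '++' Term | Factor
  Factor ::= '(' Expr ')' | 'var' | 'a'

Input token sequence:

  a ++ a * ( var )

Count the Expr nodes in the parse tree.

3

[Expr [Term [Factor a] ++ [Term [Factor a]]] * [Expr [Term [Factor ( [Expr [Term [Factor var]]] )]]]]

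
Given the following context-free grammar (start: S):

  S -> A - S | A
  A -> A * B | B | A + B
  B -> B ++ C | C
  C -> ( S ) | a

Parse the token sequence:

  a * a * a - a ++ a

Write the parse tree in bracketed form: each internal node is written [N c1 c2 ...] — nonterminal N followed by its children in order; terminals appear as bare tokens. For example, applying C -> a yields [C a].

S
A - S
A * B - S
A * B * B - S
B * B * B - S
C * B * B - S
a * B * B - S
a * C * B - S
a * a * B - S
a * a * C - S
a * a * a - S
a * a * a - A
a * a * a - B
a * a * a - B ++ C
a * a * a - C ++ C
a * a * a - a ++ C
a * a * a - a ++ a

[S [A [A [A [B [C a]]] * [B [C a]]] * [B [C a]]] - [S [A [B [B [C a]] ++ [C a]]]]]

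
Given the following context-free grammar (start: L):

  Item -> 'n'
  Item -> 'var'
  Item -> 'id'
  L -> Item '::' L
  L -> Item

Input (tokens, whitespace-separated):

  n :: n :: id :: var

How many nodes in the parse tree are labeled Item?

[L [Item n] :: [L [Item n] :: [L [Item id] :: [L [Item var]]]]]

4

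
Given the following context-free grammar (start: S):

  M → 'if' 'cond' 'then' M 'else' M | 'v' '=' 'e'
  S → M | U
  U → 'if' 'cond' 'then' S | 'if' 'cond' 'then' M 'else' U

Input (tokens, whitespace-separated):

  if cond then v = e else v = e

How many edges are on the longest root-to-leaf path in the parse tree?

3

[S [M if cond then [M v = e] else [M v = e]]]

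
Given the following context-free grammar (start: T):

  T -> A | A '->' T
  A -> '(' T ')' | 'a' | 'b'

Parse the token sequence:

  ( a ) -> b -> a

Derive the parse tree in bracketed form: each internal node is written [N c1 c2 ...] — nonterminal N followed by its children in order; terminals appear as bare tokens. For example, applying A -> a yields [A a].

T
A -> T
( T ) -> T
( A ) -> T
( a ) -> T
( a ) -> A -> T
( a ) -> b -> T
( a ) -> b -> A
( a ) -> b -> a

[T [A ( [T [A a]] )] -> [T [A b] -> [T [A a]]]]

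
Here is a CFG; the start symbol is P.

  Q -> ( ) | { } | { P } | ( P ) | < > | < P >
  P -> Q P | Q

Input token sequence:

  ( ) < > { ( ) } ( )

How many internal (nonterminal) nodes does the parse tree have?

[P [Q ( )] [P [Q < >] [P [Q { [P [Q ( )]] }] [P [Q ( )]]]]]

10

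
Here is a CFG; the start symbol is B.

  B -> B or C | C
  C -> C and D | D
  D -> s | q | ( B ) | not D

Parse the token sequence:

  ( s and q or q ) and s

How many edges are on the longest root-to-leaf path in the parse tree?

[B [C [C [D ( [B [B [C [C [D s]] and [D q]]] or [C [D q]]] )]] and [D s]]]

9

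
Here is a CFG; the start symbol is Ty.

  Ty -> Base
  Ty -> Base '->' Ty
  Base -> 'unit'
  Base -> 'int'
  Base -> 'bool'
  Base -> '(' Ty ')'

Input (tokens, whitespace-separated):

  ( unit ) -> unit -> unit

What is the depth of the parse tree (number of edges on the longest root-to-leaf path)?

4

[Ty [Base ( [Ty [Base unit]] )] -> [Ty [Base unit] -> [Ty [Base unit]]]]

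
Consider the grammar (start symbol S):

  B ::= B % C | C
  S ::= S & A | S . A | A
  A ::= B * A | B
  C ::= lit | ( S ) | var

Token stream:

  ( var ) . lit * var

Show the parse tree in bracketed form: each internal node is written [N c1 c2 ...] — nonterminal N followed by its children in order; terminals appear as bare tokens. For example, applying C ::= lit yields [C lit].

S
S . A
A . A
B . A
C . A
( S ) . A
( A ) . A
( B ) . A
( C ) . A
( var ) . A
( var ) . B * A
( var ) . C * A
( var ) . lit * A
( var ) . lit * B
( var ) . lit * C
( var ) . lit * var

[S [S [A [B [C ( [S [A [B [C var]]]] )]]]] . [A [B [C lit]] * [A [B [C var]]]]]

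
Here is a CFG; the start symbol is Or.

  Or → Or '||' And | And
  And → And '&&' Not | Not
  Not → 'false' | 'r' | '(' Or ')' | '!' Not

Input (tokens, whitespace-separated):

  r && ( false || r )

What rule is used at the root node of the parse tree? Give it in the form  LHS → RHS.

[Or [And [And [Not r]] && [Not ( [Or [Or [And [Not false]]] || [And [Not r]]] )]]]

Or → And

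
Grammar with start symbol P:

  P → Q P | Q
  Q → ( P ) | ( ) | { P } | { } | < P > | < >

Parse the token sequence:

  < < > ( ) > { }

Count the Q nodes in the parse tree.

4

[P [Q < [P [Q < >] [P [Q ( )]]] >] [P [Q { }]]]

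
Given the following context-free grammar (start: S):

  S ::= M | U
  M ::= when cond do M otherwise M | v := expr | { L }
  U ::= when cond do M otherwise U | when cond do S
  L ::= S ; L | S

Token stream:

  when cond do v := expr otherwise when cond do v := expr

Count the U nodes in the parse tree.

2

[S [U when cond do [M v := expr] otherwise [U when cond do [S [M v := expr]]]]]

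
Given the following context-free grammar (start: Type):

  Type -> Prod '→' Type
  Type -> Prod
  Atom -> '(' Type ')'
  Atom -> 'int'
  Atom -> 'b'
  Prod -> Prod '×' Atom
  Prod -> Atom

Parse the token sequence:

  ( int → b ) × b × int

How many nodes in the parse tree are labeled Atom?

[Type [Prod [Prod [Prod [Atom ( [Type [Prod [Atom int]] → [Type [Prod [Atom b]]]] )]] × [Atom b]] × [Atom int]]]

5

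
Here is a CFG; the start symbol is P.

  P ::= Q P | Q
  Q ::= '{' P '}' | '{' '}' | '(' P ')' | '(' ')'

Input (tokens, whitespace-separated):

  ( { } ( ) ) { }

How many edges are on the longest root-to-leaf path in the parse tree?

[P [Q ( [P [Q { }] [P [Q ( )]]] )] [P [Q { }]]]

5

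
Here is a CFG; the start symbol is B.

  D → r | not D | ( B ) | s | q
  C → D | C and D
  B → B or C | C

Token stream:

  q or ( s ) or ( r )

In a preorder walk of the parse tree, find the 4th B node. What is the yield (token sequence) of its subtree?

s

[B [B [B [C [D q]]] or [C [D ( [B [C [D s]]] )]]] or [C [D ( [B [C [D r]]] )]]]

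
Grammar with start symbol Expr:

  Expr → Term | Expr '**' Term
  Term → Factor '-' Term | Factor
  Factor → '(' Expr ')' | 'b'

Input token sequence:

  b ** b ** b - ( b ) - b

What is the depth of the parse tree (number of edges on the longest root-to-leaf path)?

[Expr [Expr [Expr [Term [Factor b]]] ** [Term [Factor b]]] ** [Term [Factor b] - [Term [Factor ( [Expr [Term [Factor b]]] )] - [Term [Factor b]]]]]

7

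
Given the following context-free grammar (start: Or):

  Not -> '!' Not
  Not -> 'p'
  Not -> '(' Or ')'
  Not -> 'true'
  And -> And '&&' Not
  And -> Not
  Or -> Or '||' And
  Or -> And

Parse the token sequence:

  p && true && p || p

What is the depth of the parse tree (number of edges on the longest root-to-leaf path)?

[Or [Or [And [And [And [Not p]] && [Not true]] && [Not p]]] || [And [Not p]]]

6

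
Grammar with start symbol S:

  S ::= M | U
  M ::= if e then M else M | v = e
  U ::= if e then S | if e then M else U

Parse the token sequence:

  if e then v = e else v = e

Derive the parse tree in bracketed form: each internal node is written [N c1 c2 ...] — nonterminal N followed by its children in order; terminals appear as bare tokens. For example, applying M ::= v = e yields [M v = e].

S
M
if e then M else M
if e then v = e else M
if e then v = e else v = e

[S [M if e then [M v = e] else [M v = e]]]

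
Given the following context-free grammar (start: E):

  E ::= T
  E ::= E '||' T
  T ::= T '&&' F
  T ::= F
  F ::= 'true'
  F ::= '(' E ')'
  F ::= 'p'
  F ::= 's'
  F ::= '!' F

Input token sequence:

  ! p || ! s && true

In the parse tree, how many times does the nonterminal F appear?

5

[E [E [T [F ! [F p]]]] || [T [T [F ! [F s]]] && [F true]]]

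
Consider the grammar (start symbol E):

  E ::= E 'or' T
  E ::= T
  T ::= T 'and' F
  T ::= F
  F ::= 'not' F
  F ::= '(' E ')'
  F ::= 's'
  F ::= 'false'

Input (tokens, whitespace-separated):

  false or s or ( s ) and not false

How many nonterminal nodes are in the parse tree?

15

[E [E [E [T [F false]]] or [T [F s]]] or [T [T [F ( [E [T [F s]]] )]] and [F not [F false]]]]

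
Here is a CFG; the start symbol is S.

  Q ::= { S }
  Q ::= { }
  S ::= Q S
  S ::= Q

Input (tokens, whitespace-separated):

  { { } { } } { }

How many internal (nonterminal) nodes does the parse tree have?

[S [Q { [S [Q { }] [S [Q { }]]] }] [S [Q { }]]]

8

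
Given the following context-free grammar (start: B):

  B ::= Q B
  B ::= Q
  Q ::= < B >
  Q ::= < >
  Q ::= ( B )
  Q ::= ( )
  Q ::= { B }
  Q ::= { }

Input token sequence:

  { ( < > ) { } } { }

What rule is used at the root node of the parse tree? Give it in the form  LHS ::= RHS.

B ::= Q B

[B [Q { [B [Q ( [B [Q < >]] )] [B [Q { }]]] }] [B [Q { }]]]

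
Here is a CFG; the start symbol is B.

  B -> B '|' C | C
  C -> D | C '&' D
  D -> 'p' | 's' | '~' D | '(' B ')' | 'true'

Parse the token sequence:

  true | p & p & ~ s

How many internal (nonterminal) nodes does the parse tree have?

[B [B [C [D true]]] | [C [C [C [D p]] & [D p]] & [D ~ [D s]]]]

11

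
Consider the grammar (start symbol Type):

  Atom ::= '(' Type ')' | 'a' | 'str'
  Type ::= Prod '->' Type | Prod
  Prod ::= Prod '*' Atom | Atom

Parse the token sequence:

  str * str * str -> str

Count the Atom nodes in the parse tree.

[Type [Prod [Prod [Prod [Atom str]] * [Atom str]] * [Atom str]] -> [Type [Prod [Atom str]]]]

4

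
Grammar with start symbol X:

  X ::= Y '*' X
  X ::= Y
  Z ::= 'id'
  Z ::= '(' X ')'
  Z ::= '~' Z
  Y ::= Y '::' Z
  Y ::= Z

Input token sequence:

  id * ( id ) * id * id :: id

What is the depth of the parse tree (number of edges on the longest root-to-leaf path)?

7

[X [Y [Z id]] * [X [Y [Z ( [X [Y [Z id]]] )]] * [X [Y [Z id]] * [X [Y [Y [Z id]] :: [Z id]]]]]]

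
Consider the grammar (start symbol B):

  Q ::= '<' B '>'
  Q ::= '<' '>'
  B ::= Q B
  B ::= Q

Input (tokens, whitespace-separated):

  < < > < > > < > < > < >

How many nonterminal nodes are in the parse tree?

[B [Q < [B [Q < >] [B [Q < >]]] >] [B [Q < >] [B [Q < >] [B [Q < >]]]]]

12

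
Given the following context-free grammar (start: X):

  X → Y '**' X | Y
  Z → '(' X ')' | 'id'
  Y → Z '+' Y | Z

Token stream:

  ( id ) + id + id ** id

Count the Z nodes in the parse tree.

5

[X [Y [Z ( [X [Y [Z id]]] )] + [Y [Z id] + [Y [Z id]]]] ** [X [Y [Z id]]]]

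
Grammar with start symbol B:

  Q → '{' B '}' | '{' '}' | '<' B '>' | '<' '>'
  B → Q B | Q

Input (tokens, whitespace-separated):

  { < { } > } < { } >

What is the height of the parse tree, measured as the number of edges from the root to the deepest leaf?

6

[B [Q { [B [Q < [B [Q { }]] >]] }] [B [Q < [B [Q { }]] >]]]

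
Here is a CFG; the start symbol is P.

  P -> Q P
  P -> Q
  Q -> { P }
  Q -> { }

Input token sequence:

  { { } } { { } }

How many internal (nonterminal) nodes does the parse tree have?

8

[P [Q { [P [Q { }]] }] [P [Q { [P [Q { }]] }]]]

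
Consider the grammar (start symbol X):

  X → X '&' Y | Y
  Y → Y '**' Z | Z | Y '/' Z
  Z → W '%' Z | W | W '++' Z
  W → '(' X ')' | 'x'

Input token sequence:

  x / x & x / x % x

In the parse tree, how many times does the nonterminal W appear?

[X [X [Y [Y [Z [W x]]] / [Z [W x]]]] & [Y [Y [Z [W x]]] / [Z [W x] % [Z [W x]]]]]

5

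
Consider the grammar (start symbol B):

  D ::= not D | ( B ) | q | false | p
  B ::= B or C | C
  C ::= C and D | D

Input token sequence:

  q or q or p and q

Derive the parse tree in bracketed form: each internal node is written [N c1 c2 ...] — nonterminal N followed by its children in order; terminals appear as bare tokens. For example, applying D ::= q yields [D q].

[B [B [B [C [D q]]] or [C [D q]]] or [C [C [D p]] and [D q]]]

B
B or C
B or C or C
C or C or C
D or C or C
q or C or C
q or D or C
q or q or C
q or q or C and D
q or q or D and D
q or q or p and D
q or q or p and q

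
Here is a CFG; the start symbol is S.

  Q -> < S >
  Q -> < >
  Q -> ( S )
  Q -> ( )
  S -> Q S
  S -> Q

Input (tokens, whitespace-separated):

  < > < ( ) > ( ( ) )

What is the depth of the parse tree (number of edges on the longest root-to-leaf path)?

[S [Q < >] [S [Q < [S [Q ( )]] >] [S [Q ( [S [Q ( )]] )]]]]

6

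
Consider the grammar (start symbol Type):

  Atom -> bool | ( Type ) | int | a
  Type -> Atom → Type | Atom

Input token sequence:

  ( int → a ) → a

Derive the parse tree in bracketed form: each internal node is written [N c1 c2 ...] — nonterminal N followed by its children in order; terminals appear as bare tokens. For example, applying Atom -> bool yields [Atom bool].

[Type [Atom ( [Type [Atom int] → [Type [Atom a]]] )] → [Type [Atom a]]]

Type
Atom → Type
( Type ) → Type
( Atom → Type ) → Type
( int → Type ) → Type
( int → Atom ) → Type
( int → a ) → Type
( int → a ) → Atom
( int → a ) → a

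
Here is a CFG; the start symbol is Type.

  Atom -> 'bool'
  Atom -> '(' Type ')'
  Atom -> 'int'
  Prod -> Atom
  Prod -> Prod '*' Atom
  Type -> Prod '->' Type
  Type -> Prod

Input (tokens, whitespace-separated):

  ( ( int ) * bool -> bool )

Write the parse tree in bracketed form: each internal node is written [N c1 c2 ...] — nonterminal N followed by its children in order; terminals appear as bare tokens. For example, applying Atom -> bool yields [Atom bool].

Type
Prod
Atom
( Type )
( Prod -> Type )
( Prod * Atom -> Type )
( Atom * Atom -> Type )
( ( Type ) * Atom -> Type )
( ( Prod ) * Atom -> Type )
( ( Atom ) * Atom -> Type )
( ( int ) * Atom -> Type )
( ( int ) * bool -> Type )
( ( int ) * bool -> Prod )
( ( int ) * bool -> Atom )
( ( int ) * bool -> bool )

[Type [Prod [Atom ( [Type [Prod [Prod [Atom ( [Type [Prod [Atom int]]] )]] * [Atom bool]] -> [Type [Prod [Atom bool]]]] )]]]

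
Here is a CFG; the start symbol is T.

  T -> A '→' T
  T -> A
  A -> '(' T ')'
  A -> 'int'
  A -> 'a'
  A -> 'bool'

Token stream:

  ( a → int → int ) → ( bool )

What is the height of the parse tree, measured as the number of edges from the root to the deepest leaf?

6

[T [A ( [T [A a] → [T [A int] → [T [A int]]]] )] → [T [A ( [T [A bool]] )]]]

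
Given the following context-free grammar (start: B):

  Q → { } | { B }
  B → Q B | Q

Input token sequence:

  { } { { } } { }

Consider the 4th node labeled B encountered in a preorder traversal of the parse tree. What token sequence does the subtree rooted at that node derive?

{ }

[B [Q { }] [B [Q { [B [Q { }]] }] [B [Q { }]]]]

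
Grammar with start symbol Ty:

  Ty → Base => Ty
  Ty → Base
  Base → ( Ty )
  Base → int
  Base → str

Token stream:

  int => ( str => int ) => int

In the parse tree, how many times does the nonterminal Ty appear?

[Ty [Base int] => [Ty [Base ( [Ty [Base str] => [Ty [Base int]]] )] => [Ty [Base int]]]]

5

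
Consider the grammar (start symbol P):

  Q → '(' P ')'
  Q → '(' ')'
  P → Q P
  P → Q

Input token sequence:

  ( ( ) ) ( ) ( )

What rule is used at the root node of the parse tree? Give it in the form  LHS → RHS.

P → Q P

[P [Q ( [P [Q ( )]] )] [P [Q ( )] [P [Q ( )]]]]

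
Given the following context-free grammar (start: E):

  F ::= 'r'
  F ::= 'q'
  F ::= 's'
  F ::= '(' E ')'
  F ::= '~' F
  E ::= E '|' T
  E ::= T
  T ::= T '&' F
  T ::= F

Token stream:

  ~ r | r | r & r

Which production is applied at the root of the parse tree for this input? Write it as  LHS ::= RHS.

E ::= E '|' T

[E [E [E [T [F ~ [F r]]]] | [T [F r]]] | [T [T [F r]] & [F r]]]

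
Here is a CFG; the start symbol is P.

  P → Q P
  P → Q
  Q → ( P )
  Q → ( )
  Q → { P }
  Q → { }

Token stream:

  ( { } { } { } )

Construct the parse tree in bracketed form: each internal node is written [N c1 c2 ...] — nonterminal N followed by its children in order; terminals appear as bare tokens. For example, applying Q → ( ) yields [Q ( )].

[P [Q ( [P [Q { }] [P [Q { }] [P [Q { }]]]] )]]

P
Q
( P )
( Q P )
( { } P )
( { } Q P )
( { } { } P )
( { } { } Q )
( { } { } { } )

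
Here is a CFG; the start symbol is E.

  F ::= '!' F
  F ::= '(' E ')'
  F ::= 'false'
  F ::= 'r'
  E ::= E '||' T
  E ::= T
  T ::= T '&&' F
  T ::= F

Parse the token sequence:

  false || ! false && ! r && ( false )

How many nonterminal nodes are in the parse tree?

15

[E [E [T [F false]]] || [T [T [T [F ! [F false]]] && [F ! [F r]]] && [F ( [E [T [F false]]] )]]]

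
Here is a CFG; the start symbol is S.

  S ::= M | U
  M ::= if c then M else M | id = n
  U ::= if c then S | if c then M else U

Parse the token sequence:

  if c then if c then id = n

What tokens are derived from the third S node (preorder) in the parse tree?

id = n

[S [U if c then [S [U if c then [S [M id = n]]]]]]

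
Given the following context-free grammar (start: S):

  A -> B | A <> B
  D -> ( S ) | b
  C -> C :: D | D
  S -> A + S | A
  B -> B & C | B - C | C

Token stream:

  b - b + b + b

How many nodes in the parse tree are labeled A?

3

[S [A [B [B [C [D b]]] - [C [D b]]]] + [S [A [B [C [D b]]]] + [S [A [B [C [D b]]]]]]]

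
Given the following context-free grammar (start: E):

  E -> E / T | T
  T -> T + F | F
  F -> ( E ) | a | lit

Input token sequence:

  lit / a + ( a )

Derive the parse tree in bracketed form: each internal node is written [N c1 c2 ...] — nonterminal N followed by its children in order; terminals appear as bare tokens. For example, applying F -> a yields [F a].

E
E / T
T / T
F / T
lit / T
lit / T + F
lit / F + F
lit / a + F
lit / a + ( E )
lit / a + ( T )
lit / a + ( F )
lit / a + ( a )

[E [E [T [F lit]]] / [T [T [F a]] + [F ( [E [T [F a]]] )]]]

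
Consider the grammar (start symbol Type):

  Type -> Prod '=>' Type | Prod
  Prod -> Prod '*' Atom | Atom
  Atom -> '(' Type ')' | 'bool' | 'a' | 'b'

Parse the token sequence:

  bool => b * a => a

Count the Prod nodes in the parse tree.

4

[Type [Prod [Atom bool]] => [Type [Prod [Prod [Atom b]] * [Atom a]] => [Type [Prod [Atom a]]]]]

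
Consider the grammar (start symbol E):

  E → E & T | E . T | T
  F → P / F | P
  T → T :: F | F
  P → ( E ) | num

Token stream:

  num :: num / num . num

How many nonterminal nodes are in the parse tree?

13

[E [E [T [T [F [P num]]] :: [F [P num] / [F [P num]]]]] . [T [F [P num]]]]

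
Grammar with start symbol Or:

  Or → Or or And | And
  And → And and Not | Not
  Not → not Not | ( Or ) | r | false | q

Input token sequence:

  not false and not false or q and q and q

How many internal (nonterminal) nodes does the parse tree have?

[Or [Or [And [And [Not not [Not false]]] and [Not not [Not false]]]] or [And [And [And [Not q]] and [Not q]] and [Not q]]]

14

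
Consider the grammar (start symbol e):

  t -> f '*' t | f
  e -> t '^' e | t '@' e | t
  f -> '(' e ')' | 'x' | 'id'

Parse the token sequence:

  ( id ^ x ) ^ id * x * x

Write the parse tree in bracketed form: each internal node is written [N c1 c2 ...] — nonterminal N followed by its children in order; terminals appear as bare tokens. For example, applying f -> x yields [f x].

e
t ^ e
f ^ e
( e ) ^ e
( t ^ e ) ^ e
( f ^ e ) ^ e
( id ^ e ) ^ e
( id ^ t ) ^ e
( id ^ f ) ^ e
( id ^ x ) ^ e
( id ^ x ) ^ t
( id ^ x ) ^ f * t
( id ^ x ) ^ id * t
( id ^ x ) ^ id * f * t
( id ^ x ) ^ id * x * t
( id ^ x ) ^ id * x * f
( id ^ x ) ^ id * x * x

[e [t [f ( [e [t [f id]] ^ [e [t [f x]]]] )]] ^ [e [t [f id] * [t [f x] * [t [f x]]]]]]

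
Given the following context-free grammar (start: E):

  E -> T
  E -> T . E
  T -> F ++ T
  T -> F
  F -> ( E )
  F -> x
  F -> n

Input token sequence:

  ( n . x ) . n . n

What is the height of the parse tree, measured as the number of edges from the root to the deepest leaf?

7

[E [T [F ( [E [T [F n]] . [E [T [F x]]]] )]] . [E [T [F n]] . [E [T [F n]]]]]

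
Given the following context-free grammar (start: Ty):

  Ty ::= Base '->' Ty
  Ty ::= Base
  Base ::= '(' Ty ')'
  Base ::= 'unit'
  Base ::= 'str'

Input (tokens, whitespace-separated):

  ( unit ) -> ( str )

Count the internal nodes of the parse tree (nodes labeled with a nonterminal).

8

[Ty [Base ( [Ty [Base unit]] )] -> [Ty [Base ( [Ty [Base str]] )]]]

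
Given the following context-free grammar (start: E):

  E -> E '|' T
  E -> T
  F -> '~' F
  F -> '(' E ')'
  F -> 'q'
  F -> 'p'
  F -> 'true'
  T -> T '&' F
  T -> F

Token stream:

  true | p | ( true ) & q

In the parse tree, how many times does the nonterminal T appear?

[E [E [E [T [F true]]] | [T [F p]]] | [T [T [F ( [E [T [F true]]] )]] & [F q]]]

5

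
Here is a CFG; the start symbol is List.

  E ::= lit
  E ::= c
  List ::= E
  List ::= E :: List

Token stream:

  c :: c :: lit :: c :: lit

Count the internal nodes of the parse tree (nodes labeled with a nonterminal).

[List [E c] :: [List [E c] :: [List [E lit] :: [List [E c] :: [List [E lit]]]]]]

10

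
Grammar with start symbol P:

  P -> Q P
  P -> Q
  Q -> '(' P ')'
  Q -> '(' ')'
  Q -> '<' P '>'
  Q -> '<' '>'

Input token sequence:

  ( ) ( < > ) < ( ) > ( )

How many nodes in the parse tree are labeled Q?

6

[P [Q ( )] [P [Q ( [P [Q < >]] )] [P [Q < [P [Q ( )]] >] [P [Q ( )]]]]]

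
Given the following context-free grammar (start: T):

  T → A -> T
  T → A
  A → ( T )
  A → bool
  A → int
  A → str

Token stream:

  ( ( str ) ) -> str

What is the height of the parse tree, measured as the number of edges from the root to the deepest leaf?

[T [A ( [T [A ( [T [A str]] )]] )] -> [T [A str]]]

6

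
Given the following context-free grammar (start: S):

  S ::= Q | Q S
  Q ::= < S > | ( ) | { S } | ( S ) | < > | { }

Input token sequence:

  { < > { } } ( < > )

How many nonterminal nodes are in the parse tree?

10

[S [Q { [S [Q < >] [S [Q { }]]] }] [S [Q ( [S [Q < >]] )]]]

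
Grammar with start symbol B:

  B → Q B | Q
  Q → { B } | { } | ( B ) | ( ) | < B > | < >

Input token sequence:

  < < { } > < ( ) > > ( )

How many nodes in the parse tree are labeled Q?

[B [Q < [B [Q < [B [Q { }]] >] [B [Q < [B [Q ( )]] >]]] >] [B [Q ( )]]]

6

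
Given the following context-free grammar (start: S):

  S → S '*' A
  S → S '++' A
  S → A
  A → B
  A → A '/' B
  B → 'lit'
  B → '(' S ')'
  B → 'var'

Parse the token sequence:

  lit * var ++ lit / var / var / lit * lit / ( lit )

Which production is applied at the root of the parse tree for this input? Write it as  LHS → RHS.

S → S '*' A

[S [S [S [S [A [B lit]]] * [A [B var]]] ++ [A [A [A [A [B lit]] / [B var]] / [B var]] / [B lit]]] * [A [A [B lit]] / [B ( [S [A [B lit]]] )]]]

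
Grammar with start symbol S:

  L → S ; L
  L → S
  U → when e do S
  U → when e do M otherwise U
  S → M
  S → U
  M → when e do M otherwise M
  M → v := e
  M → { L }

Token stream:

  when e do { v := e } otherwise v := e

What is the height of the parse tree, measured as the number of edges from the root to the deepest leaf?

[S [M when e do [M { [L [S [M v := e]]] }] otherwise [M v := e]]]

6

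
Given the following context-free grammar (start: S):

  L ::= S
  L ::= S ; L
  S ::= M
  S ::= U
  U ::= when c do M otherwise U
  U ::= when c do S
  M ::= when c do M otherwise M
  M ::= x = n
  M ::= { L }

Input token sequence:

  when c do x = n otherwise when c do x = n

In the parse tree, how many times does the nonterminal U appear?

2

[S [U when c do [M x = n] otherwise [U when c do [S [M x = n]]]]]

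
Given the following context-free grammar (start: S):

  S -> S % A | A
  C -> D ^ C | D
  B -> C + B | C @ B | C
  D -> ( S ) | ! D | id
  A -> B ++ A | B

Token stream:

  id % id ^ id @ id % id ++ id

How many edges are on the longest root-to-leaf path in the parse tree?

[S [S [S [A [B [C [D id]]]]] % [A [B [C [D id] ^ [C [D id]]] @ [B [C [D id]]]]]] % [A [B [C [D id]]] ++ [A [B [C [D id]]]]]]

7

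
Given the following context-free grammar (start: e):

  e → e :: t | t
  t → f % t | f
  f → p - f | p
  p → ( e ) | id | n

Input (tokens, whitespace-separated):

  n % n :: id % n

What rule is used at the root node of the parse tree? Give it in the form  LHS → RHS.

e → e :: t

[e [e [t [f [p n]] % [t [f [p n]]]]] :: [t [f [p id]] % [t [f [p n]]]]]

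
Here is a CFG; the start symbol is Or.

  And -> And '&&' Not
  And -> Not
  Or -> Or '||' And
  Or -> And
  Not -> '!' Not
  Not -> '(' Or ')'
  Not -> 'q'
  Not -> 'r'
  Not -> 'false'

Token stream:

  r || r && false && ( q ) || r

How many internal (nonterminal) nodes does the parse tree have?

[Or [Or [Or [And [Not r]]] || [And [And [And [Not r]] && [Not false]] && [Not ( [Or [And [Not q]]] )]]] || [And [Not r]]]

16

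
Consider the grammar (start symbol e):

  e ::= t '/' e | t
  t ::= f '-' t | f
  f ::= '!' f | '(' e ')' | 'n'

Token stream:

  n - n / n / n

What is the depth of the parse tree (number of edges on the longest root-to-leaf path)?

5

[e [t [f n] - [t [f n]]] / [e [t [f n]] / [e [t [f n]]]]]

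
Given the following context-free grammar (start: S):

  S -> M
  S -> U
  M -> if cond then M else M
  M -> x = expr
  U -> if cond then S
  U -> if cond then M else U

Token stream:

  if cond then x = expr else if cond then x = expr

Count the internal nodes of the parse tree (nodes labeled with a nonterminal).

6

[S [U if cond then [M x = expr] else [U if cond then [S [M x = expr]]]]]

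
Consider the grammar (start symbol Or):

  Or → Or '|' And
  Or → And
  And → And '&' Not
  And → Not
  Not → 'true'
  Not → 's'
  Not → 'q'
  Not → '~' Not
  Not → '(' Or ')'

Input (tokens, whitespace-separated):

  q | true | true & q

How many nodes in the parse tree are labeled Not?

4

[Or [Or [Or [And [Not q]]] | [And [Not true]]] | [And [And [Not true]] & [Not q]]]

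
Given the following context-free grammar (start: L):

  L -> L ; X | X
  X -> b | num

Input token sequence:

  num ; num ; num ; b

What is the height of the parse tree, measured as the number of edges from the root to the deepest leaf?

[L [L [L [L [X num]] ; [X num]] ; [X num]] ; [X b]]

5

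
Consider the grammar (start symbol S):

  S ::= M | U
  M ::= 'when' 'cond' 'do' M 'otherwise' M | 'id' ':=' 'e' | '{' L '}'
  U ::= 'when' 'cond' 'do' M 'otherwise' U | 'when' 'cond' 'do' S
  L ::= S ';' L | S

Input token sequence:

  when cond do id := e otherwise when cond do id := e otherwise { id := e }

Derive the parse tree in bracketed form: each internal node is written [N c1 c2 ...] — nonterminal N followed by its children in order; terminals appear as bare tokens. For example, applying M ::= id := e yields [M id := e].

[S [M when cond do [M id := e] otherwise [M when cond do [M id := e] otherwise [M { [L [S [M id := e]]] }]]]]

S
M
when cond do M otherwise M
when cond do id := e otherwise M
when cond do id := e otherwise when cond do M otherwise M
when cond do id := e otherwise when cond do id := e otherwise M
when cond do id := e otherwise when cond do id := e otherwise { L }
when cond do id := e otherwise when cond do id := e otherwise { S }
when cond do id := e otherwise when cond do id := e otherwise { M }
when cond do id := e otherwise when cond do id := e otherwise { id := e }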